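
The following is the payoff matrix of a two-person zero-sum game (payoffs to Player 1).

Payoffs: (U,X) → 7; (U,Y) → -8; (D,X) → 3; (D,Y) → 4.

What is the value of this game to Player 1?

Row minima: U → -8, D → 3; maximin = 3.
Column maxima: X → 7, Y → 4; minimax = 4.
3 ≠ 4, so there is no saddle point; optimal play is mixed.
Let Player 1 play U with probability p. Expected payoff against X: 7p + 3(1−p) = 4p + 3; against Y: (-8)p + 4(1−p) = −12p + 4.
Setting these equal: 4p + 3 = −12p + 4 ⇒ 16p = 1 ⇒ p = 1/16, and the value is (4)·(1/16) + 3 = 13/4.
For Player 2: with q = P(X), equating U's and D's payoffs gives 15q − 8 = −q + 4 ⇒ q = 3/4.

13/4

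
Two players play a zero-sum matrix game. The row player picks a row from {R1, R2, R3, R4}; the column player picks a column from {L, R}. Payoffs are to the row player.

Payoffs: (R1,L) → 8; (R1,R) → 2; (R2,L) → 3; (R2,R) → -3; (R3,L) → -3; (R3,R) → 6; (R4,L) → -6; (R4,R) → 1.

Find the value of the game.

18/5

Row minima: R1 → 2, R2 → -3, R3 → -3, R4 → -6; maximin = 2.
Column maxima: L → 8, R → 6; minimax = 6.
2 ≠ 6, so there is no saddle point; optimal play is mixed.
R2 is strictly dominated by R1, so the row player never plays it.
R4 is strictly dominated by R1, so the row player never plays it.
On the remaining 2×2 (R1, R3 vs L, R):
Let the row player play R1 with probability p. Expected payoff against L: 8p + (-3)(1−p) = 11p − 3; against R: 2p + 6(1−p) = −4p + 6.
Setting these equal: 11p − 3 = −4p + 6 ⇒ 15p = 9 ⇒ p = 3/5, and the value is (11)·(3/5) − 3 = 18/5.
For the column player: with q = P(L), equating R1's and R3's payoffs gives 6q + 2 = −9q + 6 ⇒ q = 4/15.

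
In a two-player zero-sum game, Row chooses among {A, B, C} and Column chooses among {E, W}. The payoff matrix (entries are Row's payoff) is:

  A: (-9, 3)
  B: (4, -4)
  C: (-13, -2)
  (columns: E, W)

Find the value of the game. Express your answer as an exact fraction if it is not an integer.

Row minima: A → -9, B → -4, C → -13; maximin = -4.
Column maxima: E → 4, W → 3; minimax = 3.
-4 ≠ 3, so there is no saddle point; optimal play is mixed.
C is strictly dominated by A, so Row never plays it.
On the remaining 2×2 (A, B vs E, W):
Let Row play A with probability p. Expected payoff against E: (-9)p + 4(1−p) = −13p + 4; against W: 3p + (-4)(1−p) = 7p − 4.
Setting these equal: −13p + 4 = 7p − 4 ⇒ −20p = -8 ⇒ p = 2/5, and the value is (-13)·(2/5) + 4 = -6/5.
For Column: with q = P(E), equating A's and B's payoffs gives −12q + 3 = 8q − 4 ⇒ q = 7/20.

-6/5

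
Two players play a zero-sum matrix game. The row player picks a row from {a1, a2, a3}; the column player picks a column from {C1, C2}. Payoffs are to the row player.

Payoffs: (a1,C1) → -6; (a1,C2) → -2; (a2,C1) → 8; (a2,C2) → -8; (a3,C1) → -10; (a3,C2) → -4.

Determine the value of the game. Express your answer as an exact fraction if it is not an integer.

Row minima: a1 → -6, a2 → -8, a3 → -10; maximin = -6.
Column maxima: C1 → 8, C2 → -2; minimax = -2.
-6 ≠ -2, so there is no saddle point; optimal play is mixed.
a3 is strictly dominated by a1, so the row player never plays it.
On the remaining 2×2 (a1, a2 vs C1, C2):
Let the row player play a1 with probability p. Expected payoff against C1: (-6)p + 8(1−p) = −14p + 8; against C2: (-2)p + (-8)(1−p) = 6p − 8.
Setting these equal: −14p + 8 = 6p − 8 ⇒ −20p = -16 ⇒ p = 4/5, and the value is (-14)·(4/5) + 8 = -16/5.
For the column player: with q = P(C1), equating a1's and a2's payoffs gives −4q − 2 = 16q − 8 ⇒ q = 3/10.

-16/5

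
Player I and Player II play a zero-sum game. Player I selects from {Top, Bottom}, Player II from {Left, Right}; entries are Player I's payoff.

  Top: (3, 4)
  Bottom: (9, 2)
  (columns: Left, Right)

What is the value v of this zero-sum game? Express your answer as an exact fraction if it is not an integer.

Row minima: Top → 3, Bottom → 2; maximin = 3.
Column maxima: Left → 9, Right → 4; minimax = 4.
3 ≠ 4, so there is no saddle point; optimal play is mixed.
Let Player I play Top with probability p. Expected payoff against Left: 3p + 9(1−p) = −6p + 9; against Right: 4p + 2(1−p) = 2p + 2.
Setting these equal: −6p + 9 = 2p + 2 ⇒ −8p = -7 ⇒ p = 7/8, and the value is (-6)·(7/8) + 9 = 15/4.
For Player II: with q = P(Left), equating Top's and Bottom's payoffs gives −q + 4 = 7q + 2 ⇒ q = 1/4.

15/4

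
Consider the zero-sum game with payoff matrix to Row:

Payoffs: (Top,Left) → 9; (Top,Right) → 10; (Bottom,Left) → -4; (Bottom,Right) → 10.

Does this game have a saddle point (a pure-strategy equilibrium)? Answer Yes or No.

Yes

Row minima: Top → 9, Bottom → -4; maximin = 9.
Column maxima: Left → 9, Right → 10; minimax = 9.
maximin = minimax = 9, so a saddle point exists.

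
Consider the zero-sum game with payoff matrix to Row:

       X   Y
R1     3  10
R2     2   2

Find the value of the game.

Row minima: R1 → 3, R2 → 2; maximin = 3.
Column maxima: X → 3, Y → 10; minimax = 3.
Since maximin = minimax = 3, there is a saddle point and the value is 3.

3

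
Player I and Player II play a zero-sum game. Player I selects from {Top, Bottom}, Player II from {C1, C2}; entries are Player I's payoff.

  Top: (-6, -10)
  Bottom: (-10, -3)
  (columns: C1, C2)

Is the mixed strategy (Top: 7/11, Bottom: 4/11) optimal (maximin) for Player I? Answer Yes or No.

Yes

Against C1 this mix gives (7/11)·(-6) + (4/11)·(-10) = -82/11.
Against C2 this mix gives (7/11)·(-10) + (4/11)·(-3) = -82/11.
All of Player II's active replies (C1, C2) yield -82/11, and no column does worse for Player I. The mix makes Player II indifferent and guarantees -82/11, so it is optimal.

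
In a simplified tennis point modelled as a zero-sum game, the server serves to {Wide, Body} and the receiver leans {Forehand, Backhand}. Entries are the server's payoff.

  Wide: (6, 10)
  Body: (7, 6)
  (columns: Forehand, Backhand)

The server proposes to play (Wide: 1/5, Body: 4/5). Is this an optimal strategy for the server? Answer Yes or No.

Yes

Against Forehand this mix gives (1/5)·6 + (4/5)·7 = 34/5.
Against Backhand this mix gives (1/5)·10 + (4/5)·6 = 34/5.
All of the receiver's active replies (Forehand, Backhand) yield 34/5, and no column does worse for the server. The mix makes the receiver indifferent and guarantees 34/5, so it is optimal.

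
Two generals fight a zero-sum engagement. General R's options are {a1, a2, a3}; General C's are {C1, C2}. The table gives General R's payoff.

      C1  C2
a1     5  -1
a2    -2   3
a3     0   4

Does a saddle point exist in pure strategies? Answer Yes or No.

No

Row minima: a1 → -1, a2 → -2, a3 → 0; maximin = 0.
Column maxima: C1 → 5, C2 → 4; minimax = 4.
0 ≠ 4, so no pure-strategy equilibrium exists.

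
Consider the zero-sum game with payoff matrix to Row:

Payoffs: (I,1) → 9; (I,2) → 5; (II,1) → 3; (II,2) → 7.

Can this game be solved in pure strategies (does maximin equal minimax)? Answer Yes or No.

No

Row minima: I → 5, II → 3; maximin = 5.
Column maxima: 1 → 9, 2 → 7; minimax = 7.
5 ≠ 7, so no pure-strategy equilibrium exists.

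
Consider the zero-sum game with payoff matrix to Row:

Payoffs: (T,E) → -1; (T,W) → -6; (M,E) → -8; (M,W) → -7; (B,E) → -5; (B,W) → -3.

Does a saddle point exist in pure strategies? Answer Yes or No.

No

Row minima: T → -6, M → -8, B → -5; maximin = -5.
Column maxima: E → -1, W → -3; minimax = -3.
-5 ≠ -3, so no pure-strategy equilibrium exists.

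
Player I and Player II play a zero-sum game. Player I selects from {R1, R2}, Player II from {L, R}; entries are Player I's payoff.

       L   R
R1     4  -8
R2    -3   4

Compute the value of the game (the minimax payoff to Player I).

-8/19

Row minima: R1 → -8, R2 → -3; maximin = -3.
Column maxima: L → 4, R → 4; minimax = 4.
-3 ≠ 4, so there is no saddle point; optimal play is mixed.
Let Player I play R1 with probability p. Expected payoff against L: 4p + (-3)(1−p) = 7p − 3; against R: (-8)p + 4(1−p) = −12p + 4.
Setting these equal: 7p − 3 = −12p + 4 ⇒ 19p = 7 ⇒ p = 7/19, and the value is (7)·(7/19) − 3 = -8/19.
For Player II: with q = P(L), equating R1's and R2's payoffs gives 12q − 8 = −7q + 4 ⇒ q = 12/19.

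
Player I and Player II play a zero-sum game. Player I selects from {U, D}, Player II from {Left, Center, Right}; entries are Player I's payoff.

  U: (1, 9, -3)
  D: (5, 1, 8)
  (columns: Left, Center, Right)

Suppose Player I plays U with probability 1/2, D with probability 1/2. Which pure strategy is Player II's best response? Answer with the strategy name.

Right

If Player II plays Left, Player I's expected payoff is (1/2)·1 + (1/2)·5 = 3.
If Player II plays Center, Player I's expected payoff is (1/2)·9 + (1/2)·1 = 5.
If Player II plays Right, Player I's expected payoff is (1/2)·(-3) + (1/2)·8 = 5/2.
Player II minimizes Player I's payoff; the smallest is 5/2, so the best response is Right.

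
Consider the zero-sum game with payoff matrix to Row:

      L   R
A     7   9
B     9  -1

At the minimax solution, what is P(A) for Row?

Row minima: A → 7, B → -1; maximin = 7.
Column maxima: L → 9, R → 9; minimax = 9.
7 ≠ 9, so there is no saddle point; optimal play is mixed.
Let Row play A with probability p. Expected payoff against L: 7p + 9(1−p) = −2p + 9; against R: 9p + (-1)(1−p) = 10p − 1.
Setting these equal: −2p + 9 = 10p − 1 ⇒ −12p = -10 ⇒ p = 5/6, and the value is (-2)·(5/6) + 9 = 22/3.
For Column: with q = P(L), equating A's and B's payoffs gives −2q + 9 = 10q − 1 ⇒ q = 5/6.

5/6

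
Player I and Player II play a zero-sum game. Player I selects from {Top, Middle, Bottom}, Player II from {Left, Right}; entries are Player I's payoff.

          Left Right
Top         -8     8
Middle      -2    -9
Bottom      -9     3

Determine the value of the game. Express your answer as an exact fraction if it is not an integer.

Row minima: Top → -8, Middle → -9, Bottom → -9; maximin = -8.
Column maxima: Left → -2, Right → 8; minimax = -2.
-8 ≠ -2, so there is no saddle point; optimal play is mixed.
Bottom is strictly dominated by Top, so Player I never plays it.
On the remaining 2×2 (Top, Middle vs Left, Right):
Let Player I play Top with probability p. Expected payoff against Left: (-8)p + (-2)(1−p) = −6p − 2; against Right: 8p + (-9)(1−p) = 17p − 9.
Setting these equal: −6p − 2 = 17p − 9 ⇒ −23p = -7 ⇒ p = 7/23, and the value is (-6)·(7/23) − 2 = -88/23.
For Player II: with q = P(Left), equating Top's and Middle's payoffs gives −16q + 8 = 7q − 9 ⇒ q = 17/23.

-88/23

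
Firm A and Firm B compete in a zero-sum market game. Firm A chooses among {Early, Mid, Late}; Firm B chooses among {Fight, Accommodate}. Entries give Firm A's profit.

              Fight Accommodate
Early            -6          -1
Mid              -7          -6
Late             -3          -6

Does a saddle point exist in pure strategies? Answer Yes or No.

Row minima: Early → -6, Mid → -7, Late → -6; maximin = -6.
Column maxima: Fight → -3, Accommodate → -1; minimax = -3.
-6 ≠ -3, so no pure-strategy equilibrium exists.

No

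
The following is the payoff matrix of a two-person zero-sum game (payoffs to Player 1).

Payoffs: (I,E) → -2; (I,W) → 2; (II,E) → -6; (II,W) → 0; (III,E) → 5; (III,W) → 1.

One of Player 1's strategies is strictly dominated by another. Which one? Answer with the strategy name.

II

I gives a strictly higher payoff than II against every column: -2 > -6, 2 > 0.
So II is strictly dominated and Player 1 never plays it.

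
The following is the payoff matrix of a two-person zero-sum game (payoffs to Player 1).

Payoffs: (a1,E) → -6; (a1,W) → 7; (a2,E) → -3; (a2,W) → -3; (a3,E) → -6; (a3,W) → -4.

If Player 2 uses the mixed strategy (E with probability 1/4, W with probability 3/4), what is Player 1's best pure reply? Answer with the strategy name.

a1

Expected payoff of a1: (1/4)·(-6) + (3/4)·7 = 15/4.
Expected payoff of a2: (1/4)·(-3) + (3/4)·(-3) = -3.
Expected payoff of a3: (1/4)·(-6) + (3/4)·(-4) = -9/2.
The largest is 15/4, so Player 1's best response is a1.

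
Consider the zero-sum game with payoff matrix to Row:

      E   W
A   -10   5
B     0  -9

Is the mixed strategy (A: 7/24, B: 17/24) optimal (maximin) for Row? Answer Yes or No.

Against E this mix gives (7/24)·(-10) + (17/24)·0 = -35/12.
Against W this mix gives (7/24)·5 + (17/24)·(-9) = -59/12.
Column will play W, holding Row to -59/12. Shifting weight toward the row that does better against W would raise this floor (the equalizing mix achieves -15/4 against both W and E), so the proposed strategy is not optimal.

No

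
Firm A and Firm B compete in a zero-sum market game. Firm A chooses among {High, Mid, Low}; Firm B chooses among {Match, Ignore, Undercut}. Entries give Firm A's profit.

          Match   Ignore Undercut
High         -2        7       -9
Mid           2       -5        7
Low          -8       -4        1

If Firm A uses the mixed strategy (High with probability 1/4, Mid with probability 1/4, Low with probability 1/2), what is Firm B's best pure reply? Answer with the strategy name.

Match

If Firm B plays Match, Firm A's expected payoff is (1/4)·(-2) + (1/4)·2 + (1/2)·(-8) = -4.
If Firm B plays Ignore, Firm A's expected payoff is (1/4)·7 + (1/4)·(-5) + (1/2)·(-4) = -3/2.
If Firm B plays Undercut, Firm A's expected payoff is (1/4)·(-9) + (1/4)·7 + (1/2)·1 = 0.
Firm B minimizes Firm A's payoff; the smallest is -4, so the best response is Match.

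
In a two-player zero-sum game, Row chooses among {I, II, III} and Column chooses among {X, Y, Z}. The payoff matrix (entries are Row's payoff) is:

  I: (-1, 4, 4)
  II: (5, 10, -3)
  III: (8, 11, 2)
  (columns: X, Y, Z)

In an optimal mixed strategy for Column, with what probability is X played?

Row minima: I → -1, II → -3, III → 2; maximin = 2.
Column maxima: X → 8, Y → 11, Z → 4; minimax = 4.
2 ≠ 4, so there is no saddle point; optimal play is mixed.
II is strictly dominated by III, so Row never plays it.
Y is strictly dominated by X (it gives Row strictly more in every row), so Column never plays it.
On the remaining 2×2 (I, III vs X, Z):
Let Row play I with probability p. Expected payoff against X: (-1)p + 8(1−p) = −9p + 8; against Z: 4p + 2(1−p) = 2p + 2.
Setting these equal: −9p + 8 = 2p + 2 ⇒ −11p = -6 ⇒ p = 6/11, and the value is (-9)·(6/11) + 8 = 34/11.
For Column: with q = P(X), equating I's and III's payoffs gives −5q + 4 = 6q + 2 ⇒ q = 2/11.

2/11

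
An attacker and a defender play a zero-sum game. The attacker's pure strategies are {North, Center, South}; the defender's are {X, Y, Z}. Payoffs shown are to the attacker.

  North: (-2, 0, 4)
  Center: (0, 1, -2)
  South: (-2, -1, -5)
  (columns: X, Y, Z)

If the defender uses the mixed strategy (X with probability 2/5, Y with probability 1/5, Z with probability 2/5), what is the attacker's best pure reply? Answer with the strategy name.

North

Expected payoff of North: (2/5)·(-2) + (1/5)·0 + (2/5)·4 = 4/5.
Expected payoff of Center: (2/5)·0 + (1/5)·1 + (2/5)·(-2) = -3/5.
Expected payoff of South: (2/5)·(-2) + (1/5)·(-1) + (2/5)·(-5) = -3.
The largest is 4/5, so the attacker's best response is North.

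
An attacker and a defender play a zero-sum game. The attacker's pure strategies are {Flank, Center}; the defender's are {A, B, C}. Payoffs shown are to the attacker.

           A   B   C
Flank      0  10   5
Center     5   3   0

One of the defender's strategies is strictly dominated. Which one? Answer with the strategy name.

B

C holds the attacker's payoff strictly below B in every row: 5 < 10, 0 < 3.
So B is strictly dominated for the defender.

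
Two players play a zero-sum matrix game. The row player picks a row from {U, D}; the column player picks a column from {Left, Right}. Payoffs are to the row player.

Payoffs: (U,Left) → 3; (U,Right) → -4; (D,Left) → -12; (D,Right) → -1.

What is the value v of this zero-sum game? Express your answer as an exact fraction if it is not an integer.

Row minima: U → -4, D → -12; maximin = -4.
Column maxima: Left → 3, Right → -1; minimax = -1.
-4 ≠ -1, so there is no saddle point; optimal play is mixed.
Let the row player play U with probability p. Expected payoff against Left: 3p + (-12)(1−p) = 15p − 12; against Right: (-4)p + (-1)(1−p) = −3p − 1.
Setting these equal: 15p − 12 = −3p − 1 ⇒ 18p = 11 ⇒ p = 11/18, and the value is (15)·(11/18) − 12 = -17/6.
For the column player: with q = P(Left), equating U's and D's payoffs gives 7q − 4 = −11q − 1 ⇒ q = 1/6.

-17/6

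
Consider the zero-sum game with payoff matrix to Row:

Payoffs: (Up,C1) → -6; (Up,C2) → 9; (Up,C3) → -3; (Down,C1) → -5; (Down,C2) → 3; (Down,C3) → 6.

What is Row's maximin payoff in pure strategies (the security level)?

Row minima: Up → -6, Down → -5.
The best of these is -5.

-5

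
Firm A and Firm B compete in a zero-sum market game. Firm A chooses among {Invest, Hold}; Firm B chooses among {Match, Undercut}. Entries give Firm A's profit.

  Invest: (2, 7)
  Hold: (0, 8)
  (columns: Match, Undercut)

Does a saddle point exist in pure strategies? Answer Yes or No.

Row minima: Invest → 2, Hold → 0; maximin = 2.
Column maxima: Match → 2, Undercut → 8; minimax = 2.
maximin = minimax = 2, so a saddle point exists.

Yes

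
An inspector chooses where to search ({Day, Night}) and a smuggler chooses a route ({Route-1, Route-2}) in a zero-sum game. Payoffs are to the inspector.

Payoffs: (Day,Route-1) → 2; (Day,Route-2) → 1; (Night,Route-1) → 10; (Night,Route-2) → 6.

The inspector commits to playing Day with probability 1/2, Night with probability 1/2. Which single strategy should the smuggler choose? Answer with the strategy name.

Route-2

If the smuggler plays Route-1, the inspector's expected payoff is (1/2)·2 + (1/2)·10 = 6.
If the smuggler plays Route-2, the inspector's expected payoff is (1/2)·1 + (1/2)·6 = 7/2.
The smuggler minimizes the inspector's payoff; the smallest is 7/2, so the best response is Route-2.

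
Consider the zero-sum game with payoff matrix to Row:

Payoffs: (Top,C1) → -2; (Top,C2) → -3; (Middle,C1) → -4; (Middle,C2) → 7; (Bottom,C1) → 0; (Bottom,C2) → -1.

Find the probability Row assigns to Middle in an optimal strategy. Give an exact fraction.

Row minima: Top → -3, Middle → -4, Bottom → -1; maximin = -1.
Column maxima: C1 → 0, C2 → 7; minimax = 0.
-1 ≠ 0, so there is no saddle point; optimal play is mixed.
Top is strictly dominated by Bottom, so Row never plays it.
On the remaining 2×2 (Middle, Bottom vs C1, C2):
Let Row play Middle with probability p. Expected payoff against C1: (-4)p + 0(1−p) = −4p; against C2: 7p + (-1)(1−p) = 8p − 1.
Setting these equal: −4p = 8p − 1 ⇒ −12p = -1 ⇒ p = 1/12, and the value is (-4)·(1/12) = -1/3.
For Column: with q = P(C1), equating Middle's and Bottom's payoffs gives −11q + 7 = q − 1 ⇒ q = 2/3.

1/12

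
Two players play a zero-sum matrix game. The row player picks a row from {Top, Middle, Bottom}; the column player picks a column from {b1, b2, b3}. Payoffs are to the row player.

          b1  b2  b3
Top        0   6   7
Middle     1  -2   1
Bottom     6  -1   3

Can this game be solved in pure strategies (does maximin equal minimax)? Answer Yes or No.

No

Row minima: Top → 0, Middle → -2, Bottom → -1; maximin = 0.
Column maxima: b1 → 6, b2 → 6, b3 → 7; minimax = 6.
0 ≠ 6, so no pure-strategy equilibrium exists.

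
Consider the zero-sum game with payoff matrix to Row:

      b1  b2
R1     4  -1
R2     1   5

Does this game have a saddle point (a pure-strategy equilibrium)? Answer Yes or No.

No

Row minima: R1 → -1, R2 → 1; maximin = 1.
Column maxima: b1 → 4, b2 → 5; minimax = 4.
1 ≠ 4, so no pure-strategy equilibrium exists.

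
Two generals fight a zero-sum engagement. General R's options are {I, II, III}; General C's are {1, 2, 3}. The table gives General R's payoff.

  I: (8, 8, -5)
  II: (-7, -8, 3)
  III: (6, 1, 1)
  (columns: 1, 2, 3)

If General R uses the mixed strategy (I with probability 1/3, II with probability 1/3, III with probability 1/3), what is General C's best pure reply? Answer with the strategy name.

If General C plays 1, General R's expected payoff is (1/3)·8 + (1/3)·(-7) + (1/3)·6 = 7/3.
If General C plays 2, General R's expected payoff is (1/3)·8 + (1/3)·(-8) + (1/3)·1 = 1/3.
If General C plays 3, General R's expected payoff is (1/3)·(-5) + (1/3)·3 + (1/3)·1 = -1/3.
General C minimizes General R's payoff; the smallest is -1/3, so the best response is 3.

3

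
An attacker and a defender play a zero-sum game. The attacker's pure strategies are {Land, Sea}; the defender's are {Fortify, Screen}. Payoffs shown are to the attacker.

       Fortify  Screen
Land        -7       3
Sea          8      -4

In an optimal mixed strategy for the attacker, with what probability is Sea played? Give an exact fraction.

Row minima: Land → -7, Sea → -4; maximin = -4.
Column maxima: Fortify → 8, Screen → 3; minimax = 3.
-4 ≠ 3, so there is no saddle point; optimal play is mixed.
Let the attacker play Land with probability p. Expected payoff against Fortify: (-7)p + 8(1−p) = −15p + 8; against Screen: 3p + (-4)(1−p) = 7p − 4.
Setting these equal: −15p + 8 = 7p − 4 ⇒ −22p = -12 ⇒ p = 6/11, and the value is (-15)·(6/11) + 8 = -2/11.
For the defender: with q = P(Fortify), equating Land's and Sea's payoffs gives −10q + 3 = 12q − 4 ⇒ q = 7/22.

5/11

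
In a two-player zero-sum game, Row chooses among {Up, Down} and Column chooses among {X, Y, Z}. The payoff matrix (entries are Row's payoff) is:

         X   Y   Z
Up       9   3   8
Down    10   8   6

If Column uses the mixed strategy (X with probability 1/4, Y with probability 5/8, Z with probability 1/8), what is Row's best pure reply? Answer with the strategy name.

Expected payoff of Up: (1/4)·9 + (5/8)·3 + (1/8)·8 = 41/8.
Expected payoff of Down: (1/4)·10 + (5/8)·8 + (1/8)·6 = 33/4.
The largest is 33/4, so Row's best response is Down.

Down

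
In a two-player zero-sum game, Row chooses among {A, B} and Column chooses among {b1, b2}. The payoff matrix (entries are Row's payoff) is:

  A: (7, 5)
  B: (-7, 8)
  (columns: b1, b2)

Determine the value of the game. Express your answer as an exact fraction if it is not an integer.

Row minima: A → 5, B → -7; maximin = 5.
Column maxima: b1 → 7, b2 → 8; minimax = 7.
5 ≠ 7, so there is no saddle point; optimal play is mixed.
Let Row play A with probability p. Expected payoff against b1: 7p + (-7)(1−p) = 14p − 7; against b2: 5p + 8(1−p) = −3p + 8.
Setting these equal: 14p − 7 = −3p + 8 ⇒ 17p = 15 ⇒ p = 15/17, and the value is (14)·(15/17) − 7 = 91/17.
For Column: with q = P(b1), equating A's and B's payoffs gives 2q + 5 = −15q + 8 ⇒ q = 3/17.

91/17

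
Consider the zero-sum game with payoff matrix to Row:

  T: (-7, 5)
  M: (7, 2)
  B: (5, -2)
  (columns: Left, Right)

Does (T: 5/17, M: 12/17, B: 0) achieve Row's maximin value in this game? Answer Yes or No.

Yes

Against Left this mix gives (5/17)·(-7) + (12/17)·7 = 49/17.
Against Right this mix gives (5/17)·5 + (12/17)·2 = 49/17.
All of Column's active replies (Left, Right) yield 49/17, and no column does worse for Row. The mix makes Column indifferent and guarantees 49/17, so it is optimal.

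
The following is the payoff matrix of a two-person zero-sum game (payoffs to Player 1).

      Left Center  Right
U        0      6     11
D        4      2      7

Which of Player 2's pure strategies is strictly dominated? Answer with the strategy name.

Right

Left holds Player 1's payoff strictly below Right in every row: 0 < 11, 4 < 7.
So Right is strictly dominated for Player 2.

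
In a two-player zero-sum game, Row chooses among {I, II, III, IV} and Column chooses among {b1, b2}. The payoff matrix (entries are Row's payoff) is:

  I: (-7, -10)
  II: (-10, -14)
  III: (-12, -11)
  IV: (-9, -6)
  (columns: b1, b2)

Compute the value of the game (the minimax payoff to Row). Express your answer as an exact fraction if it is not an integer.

-8

Row minima: I → -10, II → -14, III → -12, IV → -9; maximin = -9.
Column maxima: b1 → -7, b2 → -6; minimax = -7.
-9 ≠ -7, so there is no saddle point; optimal play is mixed.
II is strictly dominated by I, so Row never plays it.
III is strictly dominated by I, so Row never plays it.
On the remaining 2×2 (I, IV vs b1, b2):
Let Row play I with probability p. Expected payoff against b1: (-7)p + (-9)(1−p) = 2p − 9; against b2: (-10)p + (-6)(1−p) = −4p − 6.
Setting these equal: 2p − 9 = −4p − 6 ⇒ 6p = 3 ⇒ p = 1/2, and the value is (2)·(1/2) − 9 = -8.
For Column: with q = P(b1), equating I's and IV's payoffs gives 3q − 10 = −3q − 6 ⇒ q = 2/3.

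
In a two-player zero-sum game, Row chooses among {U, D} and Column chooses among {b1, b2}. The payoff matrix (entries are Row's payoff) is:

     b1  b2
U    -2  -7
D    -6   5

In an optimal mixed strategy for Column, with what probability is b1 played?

3/4

Row minima: U → -7, D → -6; maximin = -6.
Column maxima: b1 → -2, b2 → 5; minimax = -2.
-6 ≠ -2, so there is no saddle point; optimal play is mixed.
Let Row play U with probability p. Expected payoff against b1: (-2)p + (-6)(1−p) = 4p − 6; against b2: (-7)p + 5(1−p) = −12p + 5.
Setting these equal: 4p − 6 = −12p + 5 ⇒ 16p = 11 ⇒ p = 11/16, and the value is (4)·(11/16) − 6 = -13/4.
For Column: with q = P(b1), equating U's and D's payoffs gives 5q − 7 = −11q + 5 ⇒ q = 3/4.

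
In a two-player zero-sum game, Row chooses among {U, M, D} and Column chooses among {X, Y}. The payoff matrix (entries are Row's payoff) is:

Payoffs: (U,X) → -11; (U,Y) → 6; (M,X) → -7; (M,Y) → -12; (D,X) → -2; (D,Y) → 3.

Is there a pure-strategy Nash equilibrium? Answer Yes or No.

Yes

Row minima: U → -11, M → -12, D → -2; maximin = -2.
Column maxima: X → -2, Y → 6; minimax = -2.
maximin = minimax = -2, so a saddle point exists.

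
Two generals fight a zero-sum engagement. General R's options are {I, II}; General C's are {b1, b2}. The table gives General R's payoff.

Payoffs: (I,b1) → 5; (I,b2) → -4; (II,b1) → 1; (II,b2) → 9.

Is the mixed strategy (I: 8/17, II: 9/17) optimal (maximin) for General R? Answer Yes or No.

Yes

Against b1 this mix gives (8/17)·5 + (9/17)·1 = 49/17.
Against b2 this mix gives (8/17)·(-4) + (9/17)·9 = 49/17.
All of General C's active replies (b1, b2) yield 49/17, and no column does worse for General R. The mix makes General C indifferent and guarantees 49/17, so it is optimal.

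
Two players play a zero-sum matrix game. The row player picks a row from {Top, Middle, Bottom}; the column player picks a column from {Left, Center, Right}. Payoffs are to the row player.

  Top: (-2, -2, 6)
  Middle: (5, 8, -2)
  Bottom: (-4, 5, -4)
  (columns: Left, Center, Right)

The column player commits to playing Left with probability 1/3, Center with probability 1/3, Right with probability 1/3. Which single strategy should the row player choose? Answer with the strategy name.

Middle

Expected payoff of Top: (1/3)·(-2) + (1/3)·(-2) + (1/3)·6 = 2/3.
Expected payoff of Middle: (1/3)·5 + (1/3)·8 + (1/3)·(-2) = 11/3.
Expected payoff of Bottom: (1/3)·(-4) + (1/3)·5 + (1/3)·(-4) = -1.
The largest is 11/3, so the row player's best response is Middle.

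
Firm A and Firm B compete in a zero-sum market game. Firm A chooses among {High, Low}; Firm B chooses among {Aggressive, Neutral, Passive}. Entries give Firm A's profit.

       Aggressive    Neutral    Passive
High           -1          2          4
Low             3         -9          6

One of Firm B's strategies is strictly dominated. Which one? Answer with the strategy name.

Passive

Aggressive holds Firm A's payoff strictly below Passive in every row: -1 < 4, 3 < 6.
So Passive is strictly dominated for Firm B.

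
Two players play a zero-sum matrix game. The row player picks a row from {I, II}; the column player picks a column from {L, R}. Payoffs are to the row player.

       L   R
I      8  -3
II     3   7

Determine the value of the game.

13/3

Row minima: I → -3, II → 3; maximin = 3.
Column maxima: L → 8, R → 7; minimax = 7.
3 ≠ 7, so there is no saddle point; optimal play is mixed.
Let the row player play I with probability p. Expected payoff against L: 8p + 3(1−p) = 5p + 3; against R: (-3)p + 7(1−p) = −10p + 7.
Setting these equal: 5p + 3 = −10p + 7 ⇒ 15p = 4 ⇒ p = 4/15, and the value is (5)·(4/15) + 3 = 13/3.
For the column player: with q = P(L), equating I's and II's payoffs gives 11q − 3 = −4q + 7 ⇒ q = 2/3.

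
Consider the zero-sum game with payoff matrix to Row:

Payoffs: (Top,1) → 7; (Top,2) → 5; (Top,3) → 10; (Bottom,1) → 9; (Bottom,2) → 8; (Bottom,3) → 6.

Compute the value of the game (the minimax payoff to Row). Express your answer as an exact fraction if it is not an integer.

50/7

Row minima: Top → 5, Bottom → 6; maximin = 6.
Column maxima: 1 → 9, 2 → 8, 3 → 10; minimax = 8.
6 ≠ 8, so there is no saddle point; optimal play is mixed.
1 is strictly dominated by 2 (it gives Row strictly more in every row), so Column never plays it.
On the remaining 2×2 (Top, Bottom vs 2, 3):
Let Row play Top with probability p. Expected payoff against 2: 5p + 8(1−p) = −3p + 8; against 3: 10p + 6(1−p) = 4p + 6.
Setting these equal: −3p + 8 = 4p + 6 ⇒ −7p = -2 ⇒ p = 2/7, and the value is (-3)·(2/7) + 8 = 50/7.
For Column: with q = P(2), equating Top's and Bottom's payoffs gives −5q + 10 = 2q + 6 ⇒ q = 4/7.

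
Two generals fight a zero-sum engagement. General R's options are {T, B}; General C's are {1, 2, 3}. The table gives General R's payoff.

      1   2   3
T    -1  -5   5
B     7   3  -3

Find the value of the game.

Row minima: T → -5, B → -3; maximin = -3.
Column maxima: 1 → 7, 2 → 3, 3 → 5; minimax = 3.
-3 ≠ 3, so there is no saddle point; optimal play is mixed.
1 is strictly dominated by 2 (it gives General R strictly more in every row), so General C never plays it.
On the remaining 2×2 (T, B vs 2, 3):
Let General R play T with probability p. Expected payoff against 2: (-5)p + 3(1−p) = −8p + 3; against 3: 5p + (-3)(1−p) = 8p − 3.
Setting these equal: −8p + 3 = 8p − 3 ⇒ −16p = -6 ⇒ p = 3/8, and the value is (-8)·(3/8) + 3 = 0.
For General C: with q = P(2), equating T's and B's payoffs gives −10q + 5 = 6q − 3 ⇒ q = 1/2.

0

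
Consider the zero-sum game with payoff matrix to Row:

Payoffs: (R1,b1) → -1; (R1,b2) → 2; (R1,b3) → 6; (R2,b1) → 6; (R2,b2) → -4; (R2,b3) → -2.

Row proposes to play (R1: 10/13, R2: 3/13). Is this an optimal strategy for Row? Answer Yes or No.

Against b1 this mix gives (10/13)·(-1) + (3/13)·6 = 8/13.
Against b2 this mix gives (10/13)·2 + (3/13)·(-4) = 8/13.
Against b3 this mix gives (10/13)·6 + (3/13)·(-2) = 54/13.
All of Column's active replies (b1, b2) yield 8/13, and no column does worse for Row. The mix makes Column indifferent and guarantees 8/13, so it is optimal.

Yes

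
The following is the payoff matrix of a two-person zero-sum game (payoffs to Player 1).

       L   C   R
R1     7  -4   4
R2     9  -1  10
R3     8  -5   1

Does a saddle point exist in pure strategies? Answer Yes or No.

Row minima: R1 → -4, R2 → -1, R3 → -5; maximin = -1.
Column maxima: L → 9, C → -1, R → 10; minimax = -1.
maximin = minimax = -1, so a saddle point exists.

Yes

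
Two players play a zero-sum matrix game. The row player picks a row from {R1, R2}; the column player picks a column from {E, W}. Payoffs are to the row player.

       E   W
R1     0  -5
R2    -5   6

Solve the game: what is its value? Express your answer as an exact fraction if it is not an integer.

Row minima: R1 → -5, R2 → -5; maximin = -5.
Column maxima: E → 0, W → 6; minimax = 0.
-5 ≠ 0, so there is no saddle point; optimal play is mixed.
Let the row player play R1 with probability p. Expected payoff against E: 0p + (-5)(1−p) = 5p − 5; against W: (-5)p + 6(1−p) = −11p + 6.
Setting these equal: 5p − 5 = −11p + 6 ⇒ 16p = 11 ⇒ p = 11/16, and the value is (5)·(11/16) − 5 = -25/16.
For the column player: with q = P(E), equating R1's and R2's payoffs gives 5q − 5 = −11q + 6 ⇒ q = 11/16.

-25/16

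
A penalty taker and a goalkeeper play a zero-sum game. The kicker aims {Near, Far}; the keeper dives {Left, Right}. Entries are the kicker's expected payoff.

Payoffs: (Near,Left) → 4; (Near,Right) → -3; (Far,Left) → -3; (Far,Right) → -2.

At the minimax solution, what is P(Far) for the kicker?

7/8

Row minima: Near → -3, Far → -3; maximin = -3.
Column maxima: Left → 4, Right → -2; minimax = -2.
-3 ≠ -2, so there is no saddle point; optimal play is mixed.
Let the kicker play Near with probability p. Expected payoff against Left: 4p + (-3)(1−p) = 7p − 3; against Right: (-3)p + (-2)(1−p) = −p − 2.
Setting these equal: 7p − 3 = −p − 2 ⇒ 8p = 1 ⇒ p = 1/8, and the value is (7)·(1/8) − 3 = -17/8.
For the keeper: with q = P(Left), equating Near's and Far's payoffs gives 7q − 3 = −q − 2 ⇒ q = 1/8.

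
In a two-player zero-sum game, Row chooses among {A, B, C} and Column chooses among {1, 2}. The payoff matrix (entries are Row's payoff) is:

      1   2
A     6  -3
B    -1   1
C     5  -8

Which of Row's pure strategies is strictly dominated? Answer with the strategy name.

C

A gives a strictly higher payoff than C against every column: 6 > 5, -3 > -8.
So C is strictly dominated and Row never plays it.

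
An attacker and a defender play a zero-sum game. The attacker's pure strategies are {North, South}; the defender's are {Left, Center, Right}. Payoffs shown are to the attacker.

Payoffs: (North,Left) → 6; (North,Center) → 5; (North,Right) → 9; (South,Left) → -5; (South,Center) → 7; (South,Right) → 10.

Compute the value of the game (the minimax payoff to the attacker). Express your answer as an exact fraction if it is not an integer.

67/13

Row minima: North → 5, South → -5; maximin = 5.
Column maxima: Left → 6, Center → 7, Right → 10; minimax = 6.
5 ≠ 6, so there is no saddle point; optimal play is mixed.
Right is strictly dominated by Left (it gives the attacker strictly more in every row), so the defender never plays it.
On the remaining 2×2 (North, South vs Left, Center):
Let the attacker play North with probability p. Expected payoff against Left: 6p + (-5)(1−p) = 11p − 5; against Center: 5p + 7(1−p) = −2p + 7.
Setting these equal: 11p − 5 = −2p + 7 ⇒ 13p = 12 ⇒ p = 12/13, and the value is (11)·(12/13) − 5 = 67/13.
For the defender: with q = P(Left), equating North's and South's payoffs gives q + 5 = −12q + 7 ⇒ q = 2/13.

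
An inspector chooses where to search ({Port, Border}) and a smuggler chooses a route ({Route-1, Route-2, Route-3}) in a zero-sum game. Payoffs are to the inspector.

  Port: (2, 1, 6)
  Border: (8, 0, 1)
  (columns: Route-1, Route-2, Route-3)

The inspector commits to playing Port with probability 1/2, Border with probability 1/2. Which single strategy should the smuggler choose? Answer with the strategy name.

If the smuggler plays Route-1, the inspector's expected payoff is (1/2)·2 + (1/2)·8 = 5.
If the smuggler plays Route-2, the inspector's expected payoff is (1/2)·1 + (1/2)·0 = 1/2.
If the smuggler plays Route-3, the inspector's expected payoff is (1/2)·6 + (1/2)·1 = 7/2.
The smuggler minimizes the inspector's payoff; the smallest is 1/2, so the best response is Route-2.

Route-2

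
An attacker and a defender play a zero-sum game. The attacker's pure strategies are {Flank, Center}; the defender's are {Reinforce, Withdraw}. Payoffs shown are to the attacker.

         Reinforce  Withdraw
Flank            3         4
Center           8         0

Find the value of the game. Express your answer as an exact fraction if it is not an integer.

32/9

Row minima: Flank → 3, Center → 0; maximin = 3.
Column maxima: Reinforce → 8, Withdraw → 4; minimax = 4.
3 ≠ 4, so there is no saddle point; optimal play is mixed.
Let the attacker play Flank with probability p. Expected payoff against Reinforce: 3p + 8(1−p) = −5p + 8; against Withdraw: 4p + 0(1−p) = 4p.
Setting these equal: −5p + 8 = 4p ⇒ −9p = -8 ⇒ p = 8/9, and the value is (-5)·(8/9) + 8 = 32/9.
For the defender: with q = P(Reinforce), equating Flank's and Center's payoffs gives −q + 4 = 8q ⇒ q = 4/9.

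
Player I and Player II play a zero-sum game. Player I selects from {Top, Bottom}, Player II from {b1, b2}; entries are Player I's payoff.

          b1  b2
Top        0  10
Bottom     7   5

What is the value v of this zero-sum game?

Row minima: Top → 0, Bottom → 5; maximin = 5.
Column maxima: b1 → 7, b2 → 10; minimax = 7.
5 ≠ 7, so there is no saddle point; optimal play is mixed.
Let Player I play Top with probability p. Expected payoff against b1: 0p + 7(1−p) = −7p + 7; against b2: 10p + 5(1−p) = 5p + 5.
Setting these equal: −7p + 7 = 5p + 5 ⇒ −12p = -2 ⇒ p = 1/6, and the value is (-7)·(1/6) + 7 = 35/6.
For Player II: with q = P(b1), equating Top's and Bottom's payoffs gives −10q + 10 = 2q + 5 ⇒ q = 5/12.

35/6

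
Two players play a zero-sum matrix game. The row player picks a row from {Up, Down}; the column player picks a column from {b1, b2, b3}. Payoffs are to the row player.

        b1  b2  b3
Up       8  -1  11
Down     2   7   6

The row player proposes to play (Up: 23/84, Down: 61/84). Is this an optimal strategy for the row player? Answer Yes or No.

Against b1 this mix gives (23/84)·8 + (61/84)·2 = 51/14.
Against b2 this mix gives (23/84)·(-1) + (61/84)·7 = 101/21.
Against b3 this mix gives (23/84)·11 + (61/84)·6 = 619/84.
The column player will play b1, holding the row player to 51/14. Shifting weight toward the row that does better against b1 would raise this floor (the equalizing mix achieves 29/7 against both b1 and b2), so the proposed strategy is not optimal.

No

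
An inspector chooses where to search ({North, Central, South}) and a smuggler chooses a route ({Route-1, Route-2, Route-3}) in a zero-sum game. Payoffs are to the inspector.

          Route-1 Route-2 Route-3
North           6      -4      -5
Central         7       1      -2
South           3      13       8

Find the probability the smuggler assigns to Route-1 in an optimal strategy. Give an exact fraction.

5/7

Row minima: North → -5, Central → -2, South → 3; maximin = 3.
Column maxima: Route-1 → 7, Route-2 → 13, Route-3 → 8; minimax = 7.
3 ≠ 7, so there is no saddle point; optimal play is mixed.
North is strictly dominated by Central, so the inspector never plays it.
Route-2 is strictly dominated by Route-3 (it gives the inspector strictly more in every row), so the smuggler never plays it.
On the remaining 2×2 (Central, South vs Route-1, Route-3):
Let the inspector play Central with probability p. Expected payoff against Route-1: 7p + 3(1−p) = 4p + 3; against Route-3: (-2)p + 8(1−p) = −10p + 8.
Setting these equal: 4p + 3 = −10p + 8 ⇒ 14p = 5 ⇒ p = 5/14, and the value is (4)·(5/14) + 3 = 31/7.
For the smuggler: with q = P(Route-1), equating Central's and South's payoffs gives 9q − 2 = −5q + 8 ⇒ q = 5/7.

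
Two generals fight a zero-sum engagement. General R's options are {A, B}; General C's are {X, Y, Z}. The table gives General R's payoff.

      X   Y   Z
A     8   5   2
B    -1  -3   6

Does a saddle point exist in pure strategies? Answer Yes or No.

No

Row minima: A → 2, B → -3; maximin = 2.
Column maxima: X → 8, Y → 5, Z → 6; minimax = 5.
2 ≠ 5, so no pure-strategy equilibrium exists.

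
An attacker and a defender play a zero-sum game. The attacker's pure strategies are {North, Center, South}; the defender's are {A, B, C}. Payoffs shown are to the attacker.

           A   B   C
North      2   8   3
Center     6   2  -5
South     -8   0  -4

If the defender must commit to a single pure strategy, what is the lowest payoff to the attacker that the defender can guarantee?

3

Column maxima: A → 6, B → 8, C → 3.
The smallest of these is 3.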